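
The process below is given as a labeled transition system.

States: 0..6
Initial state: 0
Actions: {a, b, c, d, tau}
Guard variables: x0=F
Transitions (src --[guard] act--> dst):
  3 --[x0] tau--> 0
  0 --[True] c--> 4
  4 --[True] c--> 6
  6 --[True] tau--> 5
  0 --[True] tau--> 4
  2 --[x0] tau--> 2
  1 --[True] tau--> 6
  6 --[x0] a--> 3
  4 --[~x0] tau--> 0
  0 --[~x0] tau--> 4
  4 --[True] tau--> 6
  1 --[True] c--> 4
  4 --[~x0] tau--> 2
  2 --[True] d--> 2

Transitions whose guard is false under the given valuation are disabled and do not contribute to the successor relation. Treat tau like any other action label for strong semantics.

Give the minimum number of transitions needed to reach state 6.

Breadth-first toward 6:
  Layer 0: {0}
  Layer 1: {4}
  Layer 2: {2,6}
first hit 6 at d=2 via c·c

Answer: 2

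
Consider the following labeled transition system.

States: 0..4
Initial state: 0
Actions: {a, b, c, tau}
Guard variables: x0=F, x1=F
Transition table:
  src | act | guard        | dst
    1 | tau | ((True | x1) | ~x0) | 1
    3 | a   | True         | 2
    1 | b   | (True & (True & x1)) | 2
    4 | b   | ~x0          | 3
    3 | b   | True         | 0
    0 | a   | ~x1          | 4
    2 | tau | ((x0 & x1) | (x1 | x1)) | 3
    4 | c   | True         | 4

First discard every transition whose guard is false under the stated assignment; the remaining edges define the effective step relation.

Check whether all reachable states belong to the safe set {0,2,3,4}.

Answer: INVARIANT HOLDS

Analysis:
Allowed set {0,2,3,4}
R = {0,2,3,4}
  0: ✓
  2: ✓
  3: ✓
  4: ✓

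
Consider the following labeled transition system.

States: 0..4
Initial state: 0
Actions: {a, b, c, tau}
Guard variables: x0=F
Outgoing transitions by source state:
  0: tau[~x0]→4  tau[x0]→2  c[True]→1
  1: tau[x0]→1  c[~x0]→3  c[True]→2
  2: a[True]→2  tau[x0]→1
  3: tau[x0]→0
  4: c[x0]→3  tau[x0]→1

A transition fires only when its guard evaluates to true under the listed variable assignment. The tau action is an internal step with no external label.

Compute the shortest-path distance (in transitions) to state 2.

Answer: 2

Working:
BFS to 2:
  Layer 0: {0}
  Layer 1: {1,4}
  Layer 2: {2,3}
depth(2)=2, e.g. c·c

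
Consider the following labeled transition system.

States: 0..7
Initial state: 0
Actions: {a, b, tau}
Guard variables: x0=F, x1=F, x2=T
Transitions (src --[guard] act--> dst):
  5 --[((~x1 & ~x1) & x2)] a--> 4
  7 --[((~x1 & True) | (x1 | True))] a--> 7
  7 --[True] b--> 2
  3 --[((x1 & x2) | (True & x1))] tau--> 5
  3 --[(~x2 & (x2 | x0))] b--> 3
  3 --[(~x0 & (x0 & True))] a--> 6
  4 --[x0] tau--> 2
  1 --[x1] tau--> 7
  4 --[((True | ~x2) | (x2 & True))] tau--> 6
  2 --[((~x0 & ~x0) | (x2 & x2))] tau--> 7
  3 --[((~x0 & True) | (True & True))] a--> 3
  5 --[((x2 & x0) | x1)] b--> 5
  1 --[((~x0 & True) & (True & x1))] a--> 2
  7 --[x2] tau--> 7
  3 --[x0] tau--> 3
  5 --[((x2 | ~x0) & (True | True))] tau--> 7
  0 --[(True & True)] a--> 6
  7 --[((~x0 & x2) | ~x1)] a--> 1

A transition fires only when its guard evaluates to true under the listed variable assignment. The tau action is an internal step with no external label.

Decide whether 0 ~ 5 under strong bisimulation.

Answer: NOT BISIMILAR

Analysis:
Compute ~ classes (split until stable):
  round 0: {{0,1,2,3,4,5,6,7}}
  round 1: {{0,3},{1,6},{2,4},{5},{7}}
  round 2: {{0},{1,6},{2},{3},{4},{5},{7}}
Fixed point at round 3; 7 class(es).
0∈{0}, 5∈{5}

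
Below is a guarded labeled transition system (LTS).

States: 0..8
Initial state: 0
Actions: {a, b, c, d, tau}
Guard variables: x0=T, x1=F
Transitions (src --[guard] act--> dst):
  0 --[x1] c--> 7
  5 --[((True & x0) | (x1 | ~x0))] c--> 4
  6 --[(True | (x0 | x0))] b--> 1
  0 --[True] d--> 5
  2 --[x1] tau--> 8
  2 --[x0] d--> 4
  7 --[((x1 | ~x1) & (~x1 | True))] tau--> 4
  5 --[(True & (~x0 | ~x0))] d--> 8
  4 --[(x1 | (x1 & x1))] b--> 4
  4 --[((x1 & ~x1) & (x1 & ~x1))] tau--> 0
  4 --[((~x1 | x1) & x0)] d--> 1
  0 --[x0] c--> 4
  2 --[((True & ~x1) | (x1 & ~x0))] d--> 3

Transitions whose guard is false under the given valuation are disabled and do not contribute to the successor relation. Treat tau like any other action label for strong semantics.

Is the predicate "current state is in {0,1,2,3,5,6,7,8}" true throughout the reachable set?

Allowed set {0,1,2,3,5,6,7,8}
Reach set: {0,1,4,5}
  0: ✓
  1: ✓
  4: ✗ unsafe
  5: ✓
witness against invariant: c → 4

Answer: INVARIANT VIOLATED at state 4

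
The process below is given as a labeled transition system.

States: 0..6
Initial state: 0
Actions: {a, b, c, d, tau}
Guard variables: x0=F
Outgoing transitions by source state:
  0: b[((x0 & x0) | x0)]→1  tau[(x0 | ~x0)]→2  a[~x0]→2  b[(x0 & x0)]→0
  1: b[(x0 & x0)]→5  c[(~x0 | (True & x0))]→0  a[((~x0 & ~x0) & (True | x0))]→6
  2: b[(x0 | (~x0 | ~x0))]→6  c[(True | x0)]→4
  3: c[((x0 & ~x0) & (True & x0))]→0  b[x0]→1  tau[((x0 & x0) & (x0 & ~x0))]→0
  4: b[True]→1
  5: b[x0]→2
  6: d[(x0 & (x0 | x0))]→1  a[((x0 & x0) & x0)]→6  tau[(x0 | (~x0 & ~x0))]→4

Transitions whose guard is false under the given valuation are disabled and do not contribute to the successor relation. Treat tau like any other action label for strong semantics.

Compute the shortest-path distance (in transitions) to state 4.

Answer: 2

Analysis:
Breadth-first toward 4:
  Layer 0: {0}
  Layer 1: {2}
  Layer 2: {4,6}
depth(4)=2, e.g. a·c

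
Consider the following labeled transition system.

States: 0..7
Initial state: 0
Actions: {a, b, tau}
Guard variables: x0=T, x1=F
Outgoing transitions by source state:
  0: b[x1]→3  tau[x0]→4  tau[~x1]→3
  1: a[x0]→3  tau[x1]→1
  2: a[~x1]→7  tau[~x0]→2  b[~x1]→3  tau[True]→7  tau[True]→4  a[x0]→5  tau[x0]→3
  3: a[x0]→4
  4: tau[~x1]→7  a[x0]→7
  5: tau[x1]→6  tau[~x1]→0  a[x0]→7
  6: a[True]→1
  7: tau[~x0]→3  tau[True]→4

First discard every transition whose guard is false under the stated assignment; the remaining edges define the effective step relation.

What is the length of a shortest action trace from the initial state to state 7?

Layered search for 7:
  depth 0: {0}
  depth 1: {3,4}
  depth 2: {7}
depth(7)=2, e.g. tau·a

Answer: 2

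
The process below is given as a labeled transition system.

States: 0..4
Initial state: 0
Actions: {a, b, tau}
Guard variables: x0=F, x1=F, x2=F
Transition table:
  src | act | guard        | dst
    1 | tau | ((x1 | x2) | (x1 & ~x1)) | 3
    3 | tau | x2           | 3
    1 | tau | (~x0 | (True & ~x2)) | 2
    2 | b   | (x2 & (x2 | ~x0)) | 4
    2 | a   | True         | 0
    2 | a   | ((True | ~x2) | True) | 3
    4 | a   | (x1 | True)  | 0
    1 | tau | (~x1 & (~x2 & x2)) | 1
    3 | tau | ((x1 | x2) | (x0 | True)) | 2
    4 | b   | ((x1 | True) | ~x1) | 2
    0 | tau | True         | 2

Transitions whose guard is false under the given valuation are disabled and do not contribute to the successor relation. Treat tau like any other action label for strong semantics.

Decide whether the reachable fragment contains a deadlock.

Answer: DEADLOCK-FREE

Analysis:
Reach set: {0,2,3}
  0: tau→2  [deg 1]
  2: a→0  a→3  [deg 2]
  3: tau→2  [deg 1]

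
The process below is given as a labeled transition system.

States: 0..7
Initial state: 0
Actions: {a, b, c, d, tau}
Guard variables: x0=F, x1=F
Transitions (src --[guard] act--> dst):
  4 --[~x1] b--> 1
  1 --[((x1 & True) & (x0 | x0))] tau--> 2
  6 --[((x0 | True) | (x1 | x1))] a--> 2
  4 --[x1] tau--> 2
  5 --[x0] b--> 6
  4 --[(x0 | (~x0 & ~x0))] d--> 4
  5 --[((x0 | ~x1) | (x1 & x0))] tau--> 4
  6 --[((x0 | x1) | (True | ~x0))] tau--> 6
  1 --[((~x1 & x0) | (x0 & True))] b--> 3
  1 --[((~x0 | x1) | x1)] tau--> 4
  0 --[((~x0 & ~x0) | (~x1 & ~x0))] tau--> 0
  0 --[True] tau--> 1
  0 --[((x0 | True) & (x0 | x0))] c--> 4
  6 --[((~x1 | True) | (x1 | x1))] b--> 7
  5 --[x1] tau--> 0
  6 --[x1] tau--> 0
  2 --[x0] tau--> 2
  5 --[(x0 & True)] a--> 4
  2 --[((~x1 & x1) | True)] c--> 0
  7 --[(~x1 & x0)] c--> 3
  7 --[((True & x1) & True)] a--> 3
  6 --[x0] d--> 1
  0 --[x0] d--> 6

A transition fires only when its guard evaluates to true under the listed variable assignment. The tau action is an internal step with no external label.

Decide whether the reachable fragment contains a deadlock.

Reachable = {0,1,4}
  0: tau→0  tau→1  [2 out]
  1: tau→4  [1 out]
  4: b→1  d→4  [2 out]

Answer: DEADLOCK-FREE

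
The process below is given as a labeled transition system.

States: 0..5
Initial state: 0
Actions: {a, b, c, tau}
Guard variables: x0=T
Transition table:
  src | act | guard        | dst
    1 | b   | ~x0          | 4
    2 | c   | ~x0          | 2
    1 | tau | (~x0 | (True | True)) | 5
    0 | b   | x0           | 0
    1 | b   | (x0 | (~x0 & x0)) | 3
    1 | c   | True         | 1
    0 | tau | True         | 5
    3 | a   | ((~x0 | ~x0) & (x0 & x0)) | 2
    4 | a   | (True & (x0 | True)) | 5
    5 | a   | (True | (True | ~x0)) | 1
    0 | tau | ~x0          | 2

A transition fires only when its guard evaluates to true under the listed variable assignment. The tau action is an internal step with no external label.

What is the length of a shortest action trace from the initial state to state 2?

Answer: UNREACHABLE

Analysis:
Breadth-first toward 2:
  L0 = {0}
  L1 = {5}
  L2 = {1}
  L3 = {3}
2 never appears.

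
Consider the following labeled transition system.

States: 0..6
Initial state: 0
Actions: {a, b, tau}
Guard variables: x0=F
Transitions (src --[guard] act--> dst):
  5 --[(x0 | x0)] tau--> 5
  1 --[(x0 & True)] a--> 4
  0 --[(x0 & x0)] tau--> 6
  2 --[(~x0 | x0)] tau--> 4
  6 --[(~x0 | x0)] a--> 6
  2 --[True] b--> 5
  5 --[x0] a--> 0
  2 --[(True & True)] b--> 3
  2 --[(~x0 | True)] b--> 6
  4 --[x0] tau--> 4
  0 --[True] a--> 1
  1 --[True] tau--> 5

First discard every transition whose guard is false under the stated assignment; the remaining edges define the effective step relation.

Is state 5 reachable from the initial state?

Guard filter leaves 7 enabled edge(s).
L0 = {0}
L1 = {1}  cumulative {0,1}
L2 = {5}  cumulative {0,1,5}
R = {0,1,5}
trace reaching 5: a·tau

Answer: REACHABLE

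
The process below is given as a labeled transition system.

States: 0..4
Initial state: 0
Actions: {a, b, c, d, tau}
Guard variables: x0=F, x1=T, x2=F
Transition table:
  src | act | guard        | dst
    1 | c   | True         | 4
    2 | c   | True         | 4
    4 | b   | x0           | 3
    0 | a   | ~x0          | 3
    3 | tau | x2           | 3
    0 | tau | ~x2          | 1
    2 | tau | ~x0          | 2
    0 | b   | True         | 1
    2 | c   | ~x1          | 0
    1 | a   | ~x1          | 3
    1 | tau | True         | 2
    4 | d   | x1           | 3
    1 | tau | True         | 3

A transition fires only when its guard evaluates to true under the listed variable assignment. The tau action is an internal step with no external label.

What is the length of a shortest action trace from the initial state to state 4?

Answer: 2

Analysis:
BFS to 4:
  depth 0: {0}
  depth 1: {1,3}
  depth 2: {2,4}
4 enters at depth 2; path b·c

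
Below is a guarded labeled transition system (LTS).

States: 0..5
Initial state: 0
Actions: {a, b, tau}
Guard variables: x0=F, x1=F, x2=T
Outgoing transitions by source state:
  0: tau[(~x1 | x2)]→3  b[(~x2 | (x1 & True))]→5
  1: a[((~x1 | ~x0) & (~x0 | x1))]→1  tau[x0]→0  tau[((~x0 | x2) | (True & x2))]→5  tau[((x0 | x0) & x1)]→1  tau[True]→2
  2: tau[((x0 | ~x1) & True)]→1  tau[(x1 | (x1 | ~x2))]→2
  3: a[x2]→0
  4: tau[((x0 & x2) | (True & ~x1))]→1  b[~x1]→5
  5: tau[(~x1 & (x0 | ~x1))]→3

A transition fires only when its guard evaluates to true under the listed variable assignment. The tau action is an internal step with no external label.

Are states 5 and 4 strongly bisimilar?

Compute ~ classes (split until stable):
  round 0: {{0,1,2,3,4,5}}
  round 1: {{0,2,5},{1},{3},{4}}
  round 2: {{0,5},{1},{2},{3},{4}}
Fixed point at round 3; 5 class(es).
[5]={0,5}  [4]={4}

Answer: NOT BISIMILAR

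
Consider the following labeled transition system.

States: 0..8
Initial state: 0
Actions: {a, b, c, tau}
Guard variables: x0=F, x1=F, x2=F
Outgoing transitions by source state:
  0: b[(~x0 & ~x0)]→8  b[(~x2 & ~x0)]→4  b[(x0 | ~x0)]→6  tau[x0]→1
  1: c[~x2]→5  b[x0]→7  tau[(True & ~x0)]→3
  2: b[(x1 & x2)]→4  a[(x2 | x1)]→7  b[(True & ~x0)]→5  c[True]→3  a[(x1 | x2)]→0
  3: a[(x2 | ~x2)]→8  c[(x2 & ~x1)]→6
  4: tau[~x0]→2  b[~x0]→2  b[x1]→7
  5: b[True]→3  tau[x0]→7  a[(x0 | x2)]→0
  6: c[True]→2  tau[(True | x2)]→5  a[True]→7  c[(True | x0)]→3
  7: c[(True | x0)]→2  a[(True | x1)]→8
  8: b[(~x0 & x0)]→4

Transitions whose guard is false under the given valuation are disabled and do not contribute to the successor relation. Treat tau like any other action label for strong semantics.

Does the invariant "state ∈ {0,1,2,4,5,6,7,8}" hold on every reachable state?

Answer: INVARIANT VIOLATED at state 3

Trace:
Inv-set: {0,1,2,4,5,6,7,8}
R = {0,2,3,4,5,6,7,8}
  0: ok
  2: ok
  3: VIOLATES
  4: ok
  5: ok
  6: ok
  7: ok
  8: ok
reach 3 via b·c — violates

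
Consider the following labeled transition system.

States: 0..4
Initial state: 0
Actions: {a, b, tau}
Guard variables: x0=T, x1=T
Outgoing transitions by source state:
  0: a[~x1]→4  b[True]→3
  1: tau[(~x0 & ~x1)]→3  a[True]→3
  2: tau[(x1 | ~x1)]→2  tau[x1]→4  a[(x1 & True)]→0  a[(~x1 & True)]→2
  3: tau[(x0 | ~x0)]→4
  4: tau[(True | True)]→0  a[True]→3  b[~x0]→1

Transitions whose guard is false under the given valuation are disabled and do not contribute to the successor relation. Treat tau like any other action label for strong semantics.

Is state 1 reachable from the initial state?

Answer: UNREACHABLE

Working:
After dropping false guards: 8 live edges.
Layer 0: {0}
Layer 1: {3}  total {0,3}
Layer 2: {4}  total {0,3,4}
Reach set: {0,3,4}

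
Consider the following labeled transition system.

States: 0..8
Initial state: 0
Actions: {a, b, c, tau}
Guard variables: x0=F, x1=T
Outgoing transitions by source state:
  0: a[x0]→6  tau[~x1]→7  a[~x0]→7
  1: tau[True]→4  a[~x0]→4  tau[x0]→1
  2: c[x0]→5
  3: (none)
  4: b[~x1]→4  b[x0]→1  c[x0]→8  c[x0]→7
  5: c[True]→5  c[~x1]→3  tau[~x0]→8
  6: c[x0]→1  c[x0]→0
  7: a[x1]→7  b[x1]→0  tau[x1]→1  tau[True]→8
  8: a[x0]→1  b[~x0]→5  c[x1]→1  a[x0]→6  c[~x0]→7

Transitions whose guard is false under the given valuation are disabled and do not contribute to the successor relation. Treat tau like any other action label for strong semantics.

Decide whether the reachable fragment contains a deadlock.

R = {0,1,4,5,7,8}
  0: a→7  [1 out]
  1: a→4  tau→4  [2 out]
  4: ∅  [STUCK]
  5: c→5  tau→8  [2 out]
  7: a→7  b→0  tau→1  tau→8  [4 out]
  8: b→5  c→1  c→7  [3 out]
Path to 4: a·tau·tau

Answer: DEADLOCK at state 4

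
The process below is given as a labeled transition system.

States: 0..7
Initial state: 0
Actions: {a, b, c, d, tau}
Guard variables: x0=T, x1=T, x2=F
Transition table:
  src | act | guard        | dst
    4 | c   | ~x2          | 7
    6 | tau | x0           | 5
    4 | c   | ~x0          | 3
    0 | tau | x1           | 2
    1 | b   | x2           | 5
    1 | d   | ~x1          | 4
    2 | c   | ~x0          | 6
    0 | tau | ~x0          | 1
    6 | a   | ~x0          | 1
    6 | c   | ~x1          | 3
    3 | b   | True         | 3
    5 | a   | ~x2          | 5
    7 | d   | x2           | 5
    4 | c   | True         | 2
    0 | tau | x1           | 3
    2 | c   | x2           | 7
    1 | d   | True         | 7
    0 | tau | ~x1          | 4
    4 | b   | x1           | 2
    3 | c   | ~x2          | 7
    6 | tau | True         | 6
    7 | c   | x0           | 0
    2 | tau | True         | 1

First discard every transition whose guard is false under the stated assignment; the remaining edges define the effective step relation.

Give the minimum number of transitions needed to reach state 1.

BFS to 1:
  L0 = {0}
  L1 = {2,3}
  L2 = {1,7}
1 enters at depth 2; path tau·tau

Answer: 2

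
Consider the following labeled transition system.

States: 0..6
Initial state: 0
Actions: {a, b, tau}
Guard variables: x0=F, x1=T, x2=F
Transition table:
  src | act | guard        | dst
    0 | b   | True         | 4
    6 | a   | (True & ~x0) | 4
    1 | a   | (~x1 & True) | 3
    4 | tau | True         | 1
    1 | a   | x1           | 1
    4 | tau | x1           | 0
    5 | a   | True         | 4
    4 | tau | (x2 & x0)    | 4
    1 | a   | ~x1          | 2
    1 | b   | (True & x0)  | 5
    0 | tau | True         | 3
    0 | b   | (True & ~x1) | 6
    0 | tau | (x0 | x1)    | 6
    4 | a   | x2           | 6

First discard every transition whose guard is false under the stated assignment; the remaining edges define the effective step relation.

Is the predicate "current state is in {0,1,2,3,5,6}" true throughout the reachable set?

Answer: INVARIANT VIOLATED at state 4

Analysis:
Allowed set {0,1,2,3,5,6}
R = {0,1,3,4,6}
  0: ok
  1: ok
  3: ok
  4: ✗ unsafe
  6: ok
witness against invariant: b → 4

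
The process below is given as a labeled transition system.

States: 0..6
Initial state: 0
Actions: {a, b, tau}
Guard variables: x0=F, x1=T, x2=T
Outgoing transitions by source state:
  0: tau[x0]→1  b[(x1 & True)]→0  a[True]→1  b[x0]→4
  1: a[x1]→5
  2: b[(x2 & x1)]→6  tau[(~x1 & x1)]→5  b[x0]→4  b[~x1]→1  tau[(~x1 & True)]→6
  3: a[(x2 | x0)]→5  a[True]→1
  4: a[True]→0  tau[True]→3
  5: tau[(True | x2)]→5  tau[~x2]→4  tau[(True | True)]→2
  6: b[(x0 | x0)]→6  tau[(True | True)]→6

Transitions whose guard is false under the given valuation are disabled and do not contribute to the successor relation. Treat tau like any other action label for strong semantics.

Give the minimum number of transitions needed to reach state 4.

Answer: UNREACHABLE

Trace:
Layered search for 4:
  Layer 0: {0}
  Layer 1: {1}
  Layer 2: {5}
  Layer 3: {2}
  Layer 4: {6}
4 never appears.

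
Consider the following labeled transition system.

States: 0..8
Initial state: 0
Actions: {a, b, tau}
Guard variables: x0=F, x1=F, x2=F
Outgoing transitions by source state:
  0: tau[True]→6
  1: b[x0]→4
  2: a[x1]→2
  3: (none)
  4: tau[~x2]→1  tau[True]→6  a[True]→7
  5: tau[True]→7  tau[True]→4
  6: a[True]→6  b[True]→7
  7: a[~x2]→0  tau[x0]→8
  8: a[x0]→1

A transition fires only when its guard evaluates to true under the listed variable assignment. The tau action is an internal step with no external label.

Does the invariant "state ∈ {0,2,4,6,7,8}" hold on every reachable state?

Safe = {0,2,4,6,7,8}
R = {0,6,7}
  0: ok
  6: ok
  7: ok

Answer: INVARIANT HOLDS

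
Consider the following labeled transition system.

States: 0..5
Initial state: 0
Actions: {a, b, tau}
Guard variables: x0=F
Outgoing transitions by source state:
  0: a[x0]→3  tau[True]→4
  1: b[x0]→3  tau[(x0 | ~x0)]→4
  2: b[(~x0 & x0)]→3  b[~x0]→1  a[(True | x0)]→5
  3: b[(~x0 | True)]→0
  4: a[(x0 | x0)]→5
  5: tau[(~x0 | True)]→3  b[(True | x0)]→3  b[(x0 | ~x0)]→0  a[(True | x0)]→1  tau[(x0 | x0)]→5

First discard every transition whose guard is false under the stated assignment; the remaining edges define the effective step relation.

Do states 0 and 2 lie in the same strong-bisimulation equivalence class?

Answer: NOT BISIMILAR

Analysis:
Bisimulation quotient by refinement:
  π0 = {{0,1,2,3,4,5}}
  π1 = {{0,1},{2},{3},{4},{5}}
stable after 2 split(s): 5 block(s)
[0]={0,1}  [2]={2}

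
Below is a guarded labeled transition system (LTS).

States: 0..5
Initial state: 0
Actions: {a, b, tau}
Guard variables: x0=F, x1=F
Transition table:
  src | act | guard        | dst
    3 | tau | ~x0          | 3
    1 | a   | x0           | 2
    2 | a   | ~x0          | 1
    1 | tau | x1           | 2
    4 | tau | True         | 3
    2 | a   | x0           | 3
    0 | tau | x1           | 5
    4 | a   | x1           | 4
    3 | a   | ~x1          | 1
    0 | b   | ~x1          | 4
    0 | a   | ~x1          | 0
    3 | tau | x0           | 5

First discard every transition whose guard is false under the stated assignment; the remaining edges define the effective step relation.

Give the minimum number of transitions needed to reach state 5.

BFS to 5:
  depth 0: {0}
  depth 1: {4}
  depth 2: {3}
  depth 3: {1}
5 never appears.

Answer: UNREACHABLE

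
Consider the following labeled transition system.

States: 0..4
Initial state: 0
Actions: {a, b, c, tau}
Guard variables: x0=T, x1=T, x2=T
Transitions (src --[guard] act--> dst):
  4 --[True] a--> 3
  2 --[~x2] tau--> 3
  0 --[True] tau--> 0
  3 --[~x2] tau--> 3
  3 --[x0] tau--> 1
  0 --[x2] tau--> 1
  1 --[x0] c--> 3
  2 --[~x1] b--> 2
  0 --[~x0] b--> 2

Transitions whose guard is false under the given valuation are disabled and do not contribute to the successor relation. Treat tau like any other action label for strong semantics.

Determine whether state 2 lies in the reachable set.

5 transition(s) survive guard evaluation.
Layer 0: {0}
Layer 1: {1}  cumulative {0,1}
Layer 2: {3}  cumulative {0,1,3}
Reachable = {0,1,3}

Answer: UNREACHABLE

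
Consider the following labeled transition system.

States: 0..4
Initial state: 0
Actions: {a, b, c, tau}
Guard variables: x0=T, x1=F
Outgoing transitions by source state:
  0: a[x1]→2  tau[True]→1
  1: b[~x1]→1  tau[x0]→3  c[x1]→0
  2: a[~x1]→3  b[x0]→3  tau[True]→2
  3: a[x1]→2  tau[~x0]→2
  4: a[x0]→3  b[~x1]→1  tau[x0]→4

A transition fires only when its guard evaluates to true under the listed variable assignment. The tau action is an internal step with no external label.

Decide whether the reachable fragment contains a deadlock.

Answer: DEADLOCK at state 3

Analysis:
Reachable = {0,1,3}
  0: tau→1  [deg 1]
  1: b→1  tau→3  [deg 2]
  3: ∅  [no exit]
trace reaching 3: tau·tau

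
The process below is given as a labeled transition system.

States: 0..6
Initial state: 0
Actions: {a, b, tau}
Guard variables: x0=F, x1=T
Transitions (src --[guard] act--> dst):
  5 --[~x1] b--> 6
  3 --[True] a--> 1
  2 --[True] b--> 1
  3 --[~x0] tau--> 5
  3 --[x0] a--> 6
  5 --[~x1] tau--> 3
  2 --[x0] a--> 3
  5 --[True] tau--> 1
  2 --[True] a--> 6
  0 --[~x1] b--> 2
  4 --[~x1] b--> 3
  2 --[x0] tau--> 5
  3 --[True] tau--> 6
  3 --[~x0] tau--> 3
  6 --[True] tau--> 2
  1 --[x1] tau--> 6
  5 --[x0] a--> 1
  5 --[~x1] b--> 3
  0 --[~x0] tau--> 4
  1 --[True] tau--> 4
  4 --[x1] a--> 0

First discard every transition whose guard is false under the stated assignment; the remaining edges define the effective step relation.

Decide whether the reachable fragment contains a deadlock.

Answer: DEADLOCK-FREE

Trace:
Reachable = {0,4}
  0: tau→4  [1 out]
  4: a→0  [1 out]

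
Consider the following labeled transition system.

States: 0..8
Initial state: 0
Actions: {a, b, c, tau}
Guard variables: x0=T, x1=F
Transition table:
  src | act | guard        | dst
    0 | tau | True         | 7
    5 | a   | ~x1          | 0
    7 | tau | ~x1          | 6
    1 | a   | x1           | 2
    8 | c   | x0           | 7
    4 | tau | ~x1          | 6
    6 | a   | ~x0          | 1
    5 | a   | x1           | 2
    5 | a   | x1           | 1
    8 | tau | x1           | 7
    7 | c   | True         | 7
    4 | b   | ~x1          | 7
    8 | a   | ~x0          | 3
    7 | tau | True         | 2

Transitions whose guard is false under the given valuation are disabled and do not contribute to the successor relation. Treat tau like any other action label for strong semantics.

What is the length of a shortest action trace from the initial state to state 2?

Answer: 2

Trace:
BFS to 2:
  L0 = {0}
  L1 = {7}
  L2 = {2,6}
first hit 2 at d=2 via tau·tau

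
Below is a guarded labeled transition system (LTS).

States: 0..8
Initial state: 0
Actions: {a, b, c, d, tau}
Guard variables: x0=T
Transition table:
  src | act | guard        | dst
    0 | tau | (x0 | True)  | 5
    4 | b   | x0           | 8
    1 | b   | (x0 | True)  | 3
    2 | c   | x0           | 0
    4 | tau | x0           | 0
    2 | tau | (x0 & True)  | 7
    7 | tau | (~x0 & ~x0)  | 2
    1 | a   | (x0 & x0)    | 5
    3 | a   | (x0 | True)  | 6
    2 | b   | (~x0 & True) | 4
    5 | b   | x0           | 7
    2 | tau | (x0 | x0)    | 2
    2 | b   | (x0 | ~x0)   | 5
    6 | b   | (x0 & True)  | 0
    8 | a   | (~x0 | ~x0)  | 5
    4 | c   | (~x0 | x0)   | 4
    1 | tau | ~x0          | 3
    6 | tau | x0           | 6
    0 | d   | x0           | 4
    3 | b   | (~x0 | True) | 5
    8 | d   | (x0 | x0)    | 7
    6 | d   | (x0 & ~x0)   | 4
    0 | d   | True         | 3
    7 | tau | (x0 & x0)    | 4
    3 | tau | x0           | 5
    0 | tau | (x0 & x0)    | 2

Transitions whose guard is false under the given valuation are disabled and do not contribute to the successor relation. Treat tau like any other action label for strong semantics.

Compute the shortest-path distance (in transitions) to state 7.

BFS to 7:
  L0 = {0}
  L1 = {2,3,4,5}
  L2 = {6,7,8}
depth(7)=2, e.g. tau·tau

Answer: 2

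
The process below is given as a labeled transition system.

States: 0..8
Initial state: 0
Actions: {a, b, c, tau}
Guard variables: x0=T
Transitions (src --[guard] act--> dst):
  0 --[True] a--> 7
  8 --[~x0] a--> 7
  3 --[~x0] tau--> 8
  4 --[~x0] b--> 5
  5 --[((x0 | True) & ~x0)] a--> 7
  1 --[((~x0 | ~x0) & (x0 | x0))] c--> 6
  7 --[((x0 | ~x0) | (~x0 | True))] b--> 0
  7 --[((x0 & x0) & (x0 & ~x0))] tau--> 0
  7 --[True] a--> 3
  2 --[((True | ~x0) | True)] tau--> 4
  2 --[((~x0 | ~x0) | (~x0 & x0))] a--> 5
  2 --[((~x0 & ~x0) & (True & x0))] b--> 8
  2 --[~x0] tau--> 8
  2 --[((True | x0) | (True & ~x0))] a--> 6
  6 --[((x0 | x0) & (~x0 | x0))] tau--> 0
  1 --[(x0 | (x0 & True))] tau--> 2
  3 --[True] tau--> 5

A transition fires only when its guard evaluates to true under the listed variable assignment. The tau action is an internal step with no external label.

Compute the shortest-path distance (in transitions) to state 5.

Layered search for 5:
  L0 = {0}
  L1 = {7}
  L2 = {3}
  L3 = {5}
first hit 5 at d=3 via a·a·tau

Answer: 3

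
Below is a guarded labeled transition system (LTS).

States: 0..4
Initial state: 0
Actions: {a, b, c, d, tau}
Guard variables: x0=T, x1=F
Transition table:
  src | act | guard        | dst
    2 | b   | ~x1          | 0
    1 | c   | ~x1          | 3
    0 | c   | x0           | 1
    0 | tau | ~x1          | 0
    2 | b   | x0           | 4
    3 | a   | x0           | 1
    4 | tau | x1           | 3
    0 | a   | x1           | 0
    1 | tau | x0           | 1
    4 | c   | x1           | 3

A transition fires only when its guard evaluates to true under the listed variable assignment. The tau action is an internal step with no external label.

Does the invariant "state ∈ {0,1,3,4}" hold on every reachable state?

Answer: INVARIANT HOLDS

Analysis:
Inv-set: {0,1,3,4}
Reach set: {0,1,3}
  0: ✓
  1: ✓
  3: ✓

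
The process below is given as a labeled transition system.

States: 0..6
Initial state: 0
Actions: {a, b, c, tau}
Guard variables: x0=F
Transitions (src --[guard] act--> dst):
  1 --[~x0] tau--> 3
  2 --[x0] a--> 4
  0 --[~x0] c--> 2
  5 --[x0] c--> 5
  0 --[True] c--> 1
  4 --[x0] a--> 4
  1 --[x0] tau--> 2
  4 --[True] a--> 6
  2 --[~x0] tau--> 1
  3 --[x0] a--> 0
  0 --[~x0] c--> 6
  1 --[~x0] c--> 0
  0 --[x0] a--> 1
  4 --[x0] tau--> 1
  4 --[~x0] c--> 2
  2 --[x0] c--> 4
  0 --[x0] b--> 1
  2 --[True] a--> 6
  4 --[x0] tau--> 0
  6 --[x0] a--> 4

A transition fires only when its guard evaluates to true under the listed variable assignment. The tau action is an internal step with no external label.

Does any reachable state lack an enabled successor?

Answer: DEADLOCK at state 3

Trace:
Reach set: {0,1,2,3,6}
  0: c→1  c→2  c→6  [3 out]
  1: c→0  tau→3  [2 out]
  2: a→6  tau→1  [2 out]
  3: ∅  [deadlock]
  6: ∅  [deadlock]
trace reaching 3: c·tau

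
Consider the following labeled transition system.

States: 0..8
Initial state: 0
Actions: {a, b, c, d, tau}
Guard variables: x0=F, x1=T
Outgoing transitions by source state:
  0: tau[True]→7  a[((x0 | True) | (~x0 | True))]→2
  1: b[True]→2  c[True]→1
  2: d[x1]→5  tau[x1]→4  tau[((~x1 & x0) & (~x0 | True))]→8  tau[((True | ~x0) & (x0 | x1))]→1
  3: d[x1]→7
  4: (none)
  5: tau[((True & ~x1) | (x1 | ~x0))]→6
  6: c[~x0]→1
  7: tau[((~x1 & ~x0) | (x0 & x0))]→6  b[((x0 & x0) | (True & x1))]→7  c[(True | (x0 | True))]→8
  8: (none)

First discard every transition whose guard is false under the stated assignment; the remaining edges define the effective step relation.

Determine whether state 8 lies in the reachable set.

After dropping false guards: 12 live edges.
L0 = {0}
L1 = {2,7}  now seen {0,2,7}
L2 = {1,4,5,8}  now seen {0,1,2,4,5,7,8}
L3 = {6}  now seen {0,1,2,4,5,6,7,8}
R = {0,1,2,4,5,6,7,8}
witness 8: tau·c

Answer: REACHABLE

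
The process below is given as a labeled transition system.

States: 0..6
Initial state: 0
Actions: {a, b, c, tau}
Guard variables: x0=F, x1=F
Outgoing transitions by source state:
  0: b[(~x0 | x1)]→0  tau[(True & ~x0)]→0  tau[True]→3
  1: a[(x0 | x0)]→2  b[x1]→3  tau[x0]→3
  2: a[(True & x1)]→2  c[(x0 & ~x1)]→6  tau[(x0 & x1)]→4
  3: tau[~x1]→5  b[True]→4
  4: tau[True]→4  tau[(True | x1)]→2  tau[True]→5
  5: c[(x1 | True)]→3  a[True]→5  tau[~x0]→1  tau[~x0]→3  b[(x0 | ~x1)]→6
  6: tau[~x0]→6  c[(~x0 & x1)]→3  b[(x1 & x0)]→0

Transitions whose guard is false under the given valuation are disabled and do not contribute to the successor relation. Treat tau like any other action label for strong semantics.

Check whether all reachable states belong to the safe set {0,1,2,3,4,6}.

Safe = {0,1,2,3,4,6}
R = {0,1,2,3,4,5,6}
  0: safe
  1: safe
  2: safe
  3: safe
  4: safe
  5: ✗ unsafe
  6: safe
reach 5 via tau·tau — violates

Answer: INVARIANT VIOLATED at state 5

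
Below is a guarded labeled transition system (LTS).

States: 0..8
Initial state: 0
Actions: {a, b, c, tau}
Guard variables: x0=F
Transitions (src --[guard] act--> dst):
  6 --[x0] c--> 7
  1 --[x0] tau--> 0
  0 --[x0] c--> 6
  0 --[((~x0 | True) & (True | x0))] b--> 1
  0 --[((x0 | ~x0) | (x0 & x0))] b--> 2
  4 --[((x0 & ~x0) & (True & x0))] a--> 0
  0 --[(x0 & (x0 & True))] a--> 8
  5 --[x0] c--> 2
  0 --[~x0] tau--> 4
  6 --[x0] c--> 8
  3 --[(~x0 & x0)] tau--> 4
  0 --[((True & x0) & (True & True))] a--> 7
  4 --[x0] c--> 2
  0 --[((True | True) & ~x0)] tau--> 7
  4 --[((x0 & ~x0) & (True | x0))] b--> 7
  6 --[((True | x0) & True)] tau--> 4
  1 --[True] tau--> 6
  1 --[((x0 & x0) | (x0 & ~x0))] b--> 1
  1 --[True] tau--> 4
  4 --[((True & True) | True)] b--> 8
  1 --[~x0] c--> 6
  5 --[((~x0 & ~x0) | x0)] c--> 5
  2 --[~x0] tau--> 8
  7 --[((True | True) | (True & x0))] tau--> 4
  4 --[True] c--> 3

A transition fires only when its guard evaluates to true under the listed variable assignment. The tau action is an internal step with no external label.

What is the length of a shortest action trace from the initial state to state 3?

Breadth-first toward 3:
  Layer 0: {0}
  Layer 1: {1,2,4,7}
  Layer 2: {3,6,8}
depth(3)=2, e.g. tau·c

Answer: 2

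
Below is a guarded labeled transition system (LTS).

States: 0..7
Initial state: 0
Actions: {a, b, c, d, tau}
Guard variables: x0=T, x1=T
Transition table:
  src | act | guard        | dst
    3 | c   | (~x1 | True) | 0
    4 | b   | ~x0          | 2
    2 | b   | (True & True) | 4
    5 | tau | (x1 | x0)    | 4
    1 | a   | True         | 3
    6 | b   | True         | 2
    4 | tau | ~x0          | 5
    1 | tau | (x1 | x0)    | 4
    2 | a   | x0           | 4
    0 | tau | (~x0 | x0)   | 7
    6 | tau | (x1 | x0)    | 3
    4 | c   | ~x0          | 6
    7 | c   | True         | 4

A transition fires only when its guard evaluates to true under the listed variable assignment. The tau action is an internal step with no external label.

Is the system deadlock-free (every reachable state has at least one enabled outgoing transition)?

Answer: DEADLOCK at state 4

Analysis:
Reachable = {0,4,7}
  0: tau→7  [1 exit(s)]
  4: ∅  [no exit]
  7: c→4  [1 exit(s)]
witness 4: tau·c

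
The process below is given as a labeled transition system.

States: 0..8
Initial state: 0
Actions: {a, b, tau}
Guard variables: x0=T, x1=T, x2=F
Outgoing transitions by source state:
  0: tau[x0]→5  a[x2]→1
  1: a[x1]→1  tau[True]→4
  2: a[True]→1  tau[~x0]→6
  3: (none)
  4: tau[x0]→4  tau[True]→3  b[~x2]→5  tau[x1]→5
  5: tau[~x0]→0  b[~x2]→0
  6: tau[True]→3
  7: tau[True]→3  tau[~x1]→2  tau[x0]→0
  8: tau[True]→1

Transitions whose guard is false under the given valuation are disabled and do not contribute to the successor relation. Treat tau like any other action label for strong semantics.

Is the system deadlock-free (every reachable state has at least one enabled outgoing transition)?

Reachable = {0,5}
  0: tau→5  [deg 1]
  5: b→0  [deg 1]

Answer: DEADLOCK-FREE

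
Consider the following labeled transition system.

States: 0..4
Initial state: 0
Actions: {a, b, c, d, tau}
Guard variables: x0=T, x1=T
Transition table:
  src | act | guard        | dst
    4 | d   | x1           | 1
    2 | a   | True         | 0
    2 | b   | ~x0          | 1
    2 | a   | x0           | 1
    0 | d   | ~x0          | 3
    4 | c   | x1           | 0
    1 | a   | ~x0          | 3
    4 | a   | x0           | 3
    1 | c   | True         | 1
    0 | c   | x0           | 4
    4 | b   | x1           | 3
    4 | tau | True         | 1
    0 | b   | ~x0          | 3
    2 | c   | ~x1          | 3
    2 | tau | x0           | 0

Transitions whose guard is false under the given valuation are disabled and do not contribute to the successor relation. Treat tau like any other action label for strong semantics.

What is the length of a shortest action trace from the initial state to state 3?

Answer: 2

Analysis:
Breadth-first toward 3:
  Layer 0: {0}
  Layer 1: {4}
  Layer 2: {1,3}
3 enters at depth 2; path c·a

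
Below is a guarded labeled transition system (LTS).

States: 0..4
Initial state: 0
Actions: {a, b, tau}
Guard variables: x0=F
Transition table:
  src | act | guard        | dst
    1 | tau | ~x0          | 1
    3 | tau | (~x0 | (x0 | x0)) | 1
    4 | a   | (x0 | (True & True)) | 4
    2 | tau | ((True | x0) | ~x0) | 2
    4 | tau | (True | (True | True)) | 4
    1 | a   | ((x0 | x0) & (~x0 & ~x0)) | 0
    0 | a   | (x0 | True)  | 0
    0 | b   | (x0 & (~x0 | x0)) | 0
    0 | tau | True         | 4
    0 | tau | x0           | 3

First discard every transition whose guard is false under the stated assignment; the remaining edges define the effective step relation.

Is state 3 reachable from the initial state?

Answer: UNREACHABLE

Trace:
7 transition(s) survive guard evaluation.
Layer 0: {0}
Layer 1: {4}  total {0,4}
Reach set: {0,4}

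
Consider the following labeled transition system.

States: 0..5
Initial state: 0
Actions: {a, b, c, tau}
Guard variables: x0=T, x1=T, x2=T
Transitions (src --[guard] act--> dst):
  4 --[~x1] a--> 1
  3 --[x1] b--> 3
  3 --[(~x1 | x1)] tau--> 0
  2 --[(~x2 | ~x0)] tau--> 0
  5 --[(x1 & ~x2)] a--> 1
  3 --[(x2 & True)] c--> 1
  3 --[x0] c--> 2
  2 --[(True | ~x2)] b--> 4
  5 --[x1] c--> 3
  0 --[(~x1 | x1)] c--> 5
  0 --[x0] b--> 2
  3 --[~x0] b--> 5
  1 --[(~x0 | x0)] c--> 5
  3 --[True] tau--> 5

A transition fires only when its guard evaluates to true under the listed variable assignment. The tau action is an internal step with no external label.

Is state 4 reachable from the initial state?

Answer: REACHABLE

Trace:
10 transition(s) survive guard evaluation.
Layer 0: {0}
Layer 1: {2,5}  cumulative {0,2,5}
Layer 2: {3,4}  cumulative {0,2,3,4,5}
Layer 3: {1}  cumulative {0,1,2,3,4,5}
R = {0,1,2,3,4,5}
witness 4: b·b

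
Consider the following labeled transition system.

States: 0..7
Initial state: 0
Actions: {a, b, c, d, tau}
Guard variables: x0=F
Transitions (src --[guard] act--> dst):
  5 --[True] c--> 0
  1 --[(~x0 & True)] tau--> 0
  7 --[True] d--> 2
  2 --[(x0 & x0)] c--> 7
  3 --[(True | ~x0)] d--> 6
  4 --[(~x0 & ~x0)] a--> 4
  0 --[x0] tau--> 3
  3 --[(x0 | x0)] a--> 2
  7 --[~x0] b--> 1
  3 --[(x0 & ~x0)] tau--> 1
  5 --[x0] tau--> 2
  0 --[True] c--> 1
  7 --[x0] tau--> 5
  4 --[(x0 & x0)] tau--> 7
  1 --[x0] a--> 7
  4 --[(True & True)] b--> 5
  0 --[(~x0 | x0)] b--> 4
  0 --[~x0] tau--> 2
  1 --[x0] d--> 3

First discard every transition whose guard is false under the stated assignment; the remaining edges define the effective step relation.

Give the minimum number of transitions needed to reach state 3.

Breadth-first toward 3:
  L0 = {0}
  L1 = {1,2,4}
  L2 = {5}
3 never appears.

Answer: UNREACHABLE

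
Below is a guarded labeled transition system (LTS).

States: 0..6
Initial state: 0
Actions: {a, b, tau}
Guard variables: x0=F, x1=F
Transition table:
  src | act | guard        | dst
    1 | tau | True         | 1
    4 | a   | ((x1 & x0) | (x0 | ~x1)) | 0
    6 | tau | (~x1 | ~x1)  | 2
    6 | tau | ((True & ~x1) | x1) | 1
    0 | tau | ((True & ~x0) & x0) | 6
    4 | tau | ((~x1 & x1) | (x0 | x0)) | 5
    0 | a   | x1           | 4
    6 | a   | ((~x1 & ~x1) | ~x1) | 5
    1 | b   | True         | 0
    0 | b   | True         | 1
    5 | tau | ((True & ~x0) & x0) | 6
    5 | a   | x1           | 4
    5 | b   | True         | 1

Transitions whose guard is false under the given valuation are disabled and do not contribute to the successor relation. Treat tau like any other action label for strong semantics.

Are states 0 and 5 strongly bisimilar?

Answer: BISIMILAR

Working:
Bisimulation quotient by refinement:
  P[0] = {{0,1,2,3,4,5,6}}
  P[1] = {{0,5},{1},{2,3},{4},{6}}
5 equivalence class(es) (converged in 2)
0∈{0,5}, 5∈{0,5}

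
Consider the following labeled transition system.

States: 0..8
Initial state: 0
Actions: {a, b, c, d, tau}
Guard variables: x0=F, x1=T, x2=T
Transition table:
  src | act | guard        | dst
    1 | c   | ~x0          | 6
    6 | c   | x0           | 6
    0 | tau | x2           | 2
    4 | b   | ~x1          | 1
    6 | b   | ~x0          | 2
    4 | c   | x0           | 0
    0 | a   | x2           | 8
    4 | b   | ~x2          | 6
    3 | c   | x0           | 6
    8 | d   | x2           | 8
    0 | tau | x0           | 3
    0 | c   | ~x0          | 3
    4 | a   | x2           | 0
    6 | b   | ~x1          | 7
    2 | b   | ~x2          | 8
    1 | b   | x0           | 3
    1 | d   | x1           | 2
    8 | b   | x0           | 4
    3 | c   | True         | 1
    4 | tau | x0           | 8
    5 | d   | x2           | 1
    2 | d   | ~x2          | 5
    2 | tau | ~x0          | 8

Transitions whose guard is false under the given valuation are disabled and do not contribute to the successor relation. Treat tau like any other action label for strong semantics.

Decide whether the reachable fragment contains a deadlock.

Reach set: {0,1,2,3,6,8}
  0: a→8  c→3  tau→2  [3 out]
  1: c→6  d→2  [2 out]
  2: tau→8  [1 out]
  3: c→1  [1 out]
  6: b→2  [1 out]
  8: d→8  [1 out]

Answer: DEADLOCK-FREE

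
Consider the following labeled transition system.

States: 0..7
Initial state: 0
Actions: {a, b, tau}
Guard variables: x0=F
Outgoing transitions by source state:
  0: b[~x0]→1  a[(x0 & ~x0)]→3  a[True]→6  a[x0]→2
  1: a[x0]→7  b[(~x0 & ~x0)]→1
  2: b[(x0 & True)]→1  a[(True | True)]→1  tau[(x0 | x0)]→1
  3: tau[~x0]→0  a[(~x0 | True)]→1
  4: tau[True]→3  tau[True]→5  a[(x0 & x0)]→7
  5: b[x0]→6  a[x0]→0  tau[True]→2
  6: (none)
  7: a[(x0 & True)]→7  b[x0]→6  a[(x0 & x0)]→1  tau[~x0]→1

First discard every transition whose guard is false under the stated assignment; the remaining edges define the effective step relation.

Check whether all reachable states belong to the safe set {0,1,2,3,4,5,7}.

Allowed set {0,1,2,3,4,5,7}
Reachable = {0,1,6}
  0: ok
  1: ok
  6: VIOLATES
reach 6 via a — violates

Answer: INVARIANT VIOLATED at state 6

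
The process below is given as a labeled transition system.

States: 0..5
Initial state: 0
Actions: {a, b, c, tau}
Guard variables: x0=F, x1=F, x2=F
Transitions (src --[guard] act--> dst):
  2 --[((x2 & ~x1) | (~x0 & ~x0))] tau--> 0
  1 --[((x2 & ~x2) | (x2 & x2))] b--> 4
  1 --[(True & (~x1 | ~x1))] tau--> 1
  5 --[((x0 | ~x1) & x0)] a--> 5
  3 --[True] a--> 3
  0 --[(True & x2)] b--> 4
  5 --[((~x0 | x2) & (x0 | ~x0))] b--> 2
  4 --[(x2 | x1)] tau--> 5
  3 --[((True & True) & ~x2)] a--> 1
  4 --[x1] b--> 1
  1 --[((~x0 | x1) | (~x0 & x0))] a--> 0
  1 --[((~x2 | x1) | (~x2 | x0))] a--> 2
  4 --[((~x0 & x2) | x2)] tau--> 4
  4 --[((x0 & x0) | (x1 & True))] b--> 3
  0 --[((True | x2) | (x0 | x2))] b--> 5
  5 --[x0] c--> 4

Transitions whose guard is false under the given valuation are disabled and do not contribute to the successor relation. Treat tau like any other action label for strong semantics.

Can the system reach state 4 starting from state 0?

After dropping false guards: 8 live edges.
depth 0: {0}
depth 1: {5}  cumulative {0,5}
depth 2: {2}  cumulative {0,2,5}
R = {0,2,5}

Answer: UNREACHABLE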